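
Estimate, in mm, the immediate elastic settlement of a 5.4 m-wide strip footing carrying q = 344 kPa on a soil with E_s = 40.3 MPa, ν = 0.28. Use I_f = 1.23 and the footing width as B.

S_e ≈ 52.3 mm

Immediate (elastic) settlement: S_e = q·B·(1−ν²)/E_s · I_f.
E_s = 40.3 MPa = 40300 kPa.
S_e = 344 × 5.4 × (1 − 0.28²) / 40300 × 1.23
    = 344 × 5.4 × 0.9216 / 40300 × 1.23
    = 0.05225 m = 52.25 mm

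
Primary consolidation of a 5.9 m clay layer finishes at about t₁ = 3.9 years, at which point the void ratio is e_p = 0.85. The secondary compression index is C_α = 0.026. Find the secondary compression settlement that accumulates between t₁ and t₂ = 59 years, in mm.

S_s ≈ 97.8 mm

Secondary compression: S_s = C_α·H/(1+e_p)·log₁₀(t₂/t₁)
S_s = 0.026×5.9/(1+0.85)×log₁₀(59/3.9)
    = 0.08292 × 1.18 = 0.09783 m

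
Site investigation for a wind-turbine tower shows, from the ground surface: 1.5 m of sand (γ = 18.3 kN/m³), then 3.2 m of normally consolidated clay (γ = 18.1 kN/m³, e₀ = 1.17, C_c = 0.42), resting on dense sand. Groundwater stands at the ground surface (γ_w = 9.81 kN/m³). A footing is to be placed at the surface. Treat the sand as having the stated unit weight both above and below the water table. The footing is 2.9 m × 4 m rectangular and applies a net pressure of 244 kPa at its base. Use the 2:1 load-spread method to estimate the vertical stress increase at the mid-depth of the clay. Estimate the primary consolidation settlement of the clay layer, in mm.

Mid-depth of clay below the ground surface: z = 1.5 + 3.2/2 = 3.1 m.
Total vertical stress at mid-clay: σ_v = 18.3×1.5 + 18.1×1.6 = 56.41 kPa.
Pore pressure: u = 9.81×(3.1 − 0) = 30.411 kPa.
Initial effective stress: σ'_0 = σ_v − u = 56.41 − 30.411 = 25.999 kPa.
Stress increase at mid-clay by the 2:1 spreading method:
Δσ = qBL/((B+z)(L+z)) = 244×2.9×4/((2.9+3.1)(4+3.1)) = 66.441 kPa
Final effective stress: σ'_f = σ'_0 + Δσ = 25.999 + 66.441 = 92.44 kPa.
Normally consolidated clay, so the full stress increment lies on the virgin compression line:
S_c = C_c·H/(1+e₀)·log₁₀(σ'_f/σ'_0) = 0.42×3.2/(1+1.17)×log₁₀(92.44/25.999)
    = 0.61935 × 0.5509 = 0.3412 m

S_c ≈ 341 mm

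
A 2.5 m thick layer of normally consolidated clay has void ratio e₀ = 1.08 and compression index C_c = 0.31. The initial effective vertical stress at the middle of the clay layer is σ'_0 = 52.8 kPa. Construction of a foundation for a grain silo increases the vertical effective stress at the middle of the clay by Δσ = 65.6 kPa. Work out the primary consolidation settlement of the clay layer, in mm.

Final effective stress: σ'_f = σ'_0 + Δσ = 52.8 + 65.6 = 118.4 kPa.
Normally consolidated clay, so the full stress increment lies on the virgin compression line:
S_c = C_c·H/(1+e₀)·log₁₀(σ'_f/σ'_0) = 0.31×2.5/(1+1.08)×log₁₀(118.4/52.8)
    = 0.3726 × 0.35072 = 0.1307 m

S_c ≈ 131 mm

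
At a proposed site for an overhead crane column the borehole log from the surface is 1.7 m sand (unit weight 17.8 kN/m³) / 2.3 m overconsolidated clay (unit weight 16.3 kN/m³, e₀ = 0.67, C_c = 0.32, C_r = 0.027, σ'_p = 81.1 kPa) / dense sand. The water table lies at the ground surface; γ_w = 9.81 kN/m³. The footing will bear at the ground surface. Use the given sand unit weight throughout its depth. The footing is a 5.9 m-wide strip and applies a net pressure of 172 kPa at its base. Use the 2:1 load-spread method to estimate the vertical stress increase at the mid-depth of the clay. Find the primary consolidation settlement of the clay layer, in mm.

S_c ≈ 122 mm

Mid-depth of clay below the ground surface: z = 1.7 + 2.3/2 = 2.85 m.
Total vertical stress at mid-clay: σ_v = 17.8×1.7 + 16.3×1.15 = 49.005 kPa.
Pore pressure: u = 9.81×(2.85 − 0) = 27.959 kPa.
Initial effective stress: σ'_0 = σ_v − u = 49.005 − 27.959 = 21.046 kPa.
Stress increase at mid-clay by the 2:1 spreading method:
Δσ = qB/(B+z) = 172×5.9/(5.9+2.85) = 115.98 kPa
Final effective stress: σ'_f = 21.046 + 115.98 = 137.03 kPa.
σ'_f = 137.03 > σ'_p = 81.1 kPa, so the stress path crosses the preconsolidation pressure — recompression up to σ'_p, then virgin compression beyond:
S_c = H/(1+e₀)·[C_r·log₁₀(σ'_p/σ'_0) + C_c·log₁₀(σ'_f/σ'_p)]
    = 2.3/1.67 × [0.027×log₁₀(81.1/21.046) + 0.32×log₁₀(137.03/81.1)]
    = 1.3772 × [0.015818 + 0.072894] = 0.1222 m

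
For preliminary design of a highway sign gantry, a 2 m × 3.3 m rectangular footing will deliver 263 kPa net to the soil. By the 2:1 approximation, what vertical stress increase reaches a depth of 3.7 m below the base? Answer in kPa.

By the 2:1 method the load spreads at 1 horizontal : 2 vertical, so at depth z the loaded area has grown by z in each plan dimension:
Δσ = qBL/((B+z)(L+z)) = 263×2×3.3/((2+3.7)(3.3+3.7)) = 43.504 kPa

Δσ_z ≈ 43.5 kPa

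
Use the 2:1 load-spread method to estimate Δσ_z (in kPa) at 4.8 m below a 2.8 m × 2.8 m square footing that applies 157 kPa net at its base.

Δσ_z ≈ 21.3 kPa

By the 2:1 method the load spreads at 1 horizontal : 2 vertical, so at depth z the loaded area has grown by z in each plan dimension:
Δσ = qBL/((B+z)(L+z)) = 157×2.8×2.8/((2.8+4.8)(2.8+4.8)) = 21.31 kPa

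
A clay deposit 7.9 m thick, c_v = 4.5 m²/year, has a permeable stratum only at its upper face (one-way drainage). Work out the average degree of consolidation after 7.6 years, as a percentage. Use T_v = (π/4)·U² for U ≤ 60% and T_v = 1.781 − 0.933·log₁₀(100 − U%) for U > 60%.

Drainage path length: H_d = H = 7.9 m (single drainage).
T_v = c_v·t/H_d² = 4.5×7.6/7.9² = 0.54799.
T_v = 0.54799 corresponds to the U > 60% branch:
U = 1 − 10^((1.781 − T_v)/0.933)/100 = 0.7903

U ≈ 79 %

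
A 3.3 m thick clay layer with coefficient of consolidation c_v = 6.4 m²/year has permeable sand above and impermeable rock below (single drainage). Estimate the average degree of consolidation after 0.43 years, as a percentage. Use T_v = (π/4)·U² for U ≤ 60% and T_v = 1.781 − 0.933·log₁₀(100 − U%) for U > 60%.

Drainage path length: H_d = H = 3.3 m (single drainage).
T_v = c_v·t/H_d² = 6.4×0.43/3.3² = 0.25271.
T_v = 0.25271 corresponds to the U ≤ 60% branch:
U = √(4T_v/π) = 0.5672

U ≈ 56.7 %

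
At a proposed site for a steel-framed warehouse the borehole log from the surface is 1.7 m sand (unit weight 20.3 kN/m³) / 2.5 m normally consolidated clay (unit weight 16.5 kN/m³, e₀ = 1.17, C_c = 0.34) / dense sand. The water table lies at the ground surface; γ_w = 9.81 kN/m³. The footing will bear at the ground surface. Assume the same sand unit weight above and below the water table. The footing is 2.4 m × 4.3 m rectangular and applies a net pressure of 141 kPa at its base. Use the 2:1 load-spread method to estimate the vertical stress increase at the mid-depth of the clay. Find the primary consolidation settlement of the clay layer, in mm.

Mid-depth of clay below the ground surface: z = 1.7 + 2.5/2 = 2.95 m.
Total vertical stress at mid-clay: σ_v = 20.3×1.7 + 16.5×1.25 = 55.135 kPa.
Pore pressure: u = 9.81×(2.95 − 0) = 28.94 kPa.
Initial effective stress: σ'_0 = σ_v − u = 55.135 − 28.94 = 26.195 kPa.
Stress increase at mid-clay by the 2:1 spreading method:
Δσ = qBL/((B+z)(L+z)) = 141×2.4×4.3/((2.4+2.95)(4.3+2.95)) = 37.515 kPa
Final effective stress: σ'_f = σ'_0 + Δσ = 26.195 + 37.515 = 63.71 kPa.
Normally consolidated clay, so the full stress increment lies on the virgin compression line:
S_c = C_c·H/(1+e₀)·log₁₀(σ'_f/σ'_0) = 0.34×2.5/(1+1.17)×log₁₀(63.71/26.195)
    = 0.39171 × 0.38599 = 0.1512 m

S_c ≈ 151 mm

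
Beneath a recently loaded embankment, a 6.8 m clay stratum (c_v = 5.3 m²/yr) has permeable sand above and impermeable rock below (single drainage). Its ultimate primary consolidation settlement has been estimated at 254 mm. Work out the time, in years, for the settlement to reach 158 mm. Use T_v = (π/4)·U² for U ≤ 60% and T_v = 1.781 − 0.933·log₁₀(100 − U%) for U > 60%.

t ≈ 2.7 years

Drainage path length: H_d = H = 6.8 m (single drainage).
U = S(t)/S_ult = 158/254 = 0.622.
U > 60%: T_v = 1.781 − 0.933·log₁₀(100 − 62.205) = 0.30925.
t = T_v·H_d²/c_v = 0.30925×6.8²/5.3 = 2.698 years.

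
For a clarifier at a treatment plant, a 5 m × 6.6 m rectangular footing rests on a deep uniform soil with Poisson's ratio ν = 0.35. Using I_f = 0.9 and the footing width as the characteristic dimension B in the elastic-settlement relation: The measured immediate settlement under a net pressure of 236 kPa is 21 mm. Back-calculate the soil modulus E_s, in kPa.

E_s ≈ 44400 kPa

S_e = q·B·(1−ν²)/E_s · I_f  ⇒  E_s = q·B·(1−ν²)·I_f / S_e.
E_s = 236 × 5 × 0.8775 × 0.9 / 0.021 = 44380 kPa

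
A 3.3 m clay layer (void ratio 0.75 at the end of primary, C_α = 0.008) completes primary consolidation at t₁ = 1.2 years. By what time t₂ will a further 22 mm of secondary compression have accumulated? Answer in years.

t₂ ≈ 34.5 years

S_s = C_α·H/(1+e_p)·log₁₀(t₂/t₁) ⇒ log₁₀(t₂/t₁) = S_s·(1+e_p)/(C_α·H).
log₁₀(t₂/t₁) = 0.022 × (1+0.75) / (0.008×3.3) = 1.458
t₂ = t₁ × 10^1.458 = 1.2 × 28.73 = 34.48 years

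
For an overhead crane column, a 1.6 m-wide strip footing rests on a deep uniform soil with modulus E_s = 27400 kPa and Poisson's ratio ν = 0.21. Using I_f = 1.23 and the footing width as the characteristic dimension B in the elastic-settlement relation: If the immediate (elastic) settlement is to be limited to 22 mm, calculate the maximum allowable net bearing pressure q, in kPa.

S_e = q·B·(1−ν²)/E_s · I_f  ⇒  q = S_e·E_s / (B·(1−ν²)·I_f).
q = 0.022 × 27400 / (1.6 × 0.9559 × 1.23) = 320.4 kPa

q ≈ 320 kPa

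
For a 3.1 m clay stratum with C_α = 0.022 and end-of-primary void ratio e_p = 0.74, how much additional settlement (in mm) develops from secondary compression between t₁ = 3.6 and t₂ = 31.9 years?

Secondary compression: S_s = C_α·H/(1+e_p)·log₁₀(t₂/t₁)
S_s = 0.022×3.1/(1+0.74)×log₁₀(31.9/3.6)
    = 0.0392 × 0.9475 = 0.03714 m

S_s ≈ 37.1 mm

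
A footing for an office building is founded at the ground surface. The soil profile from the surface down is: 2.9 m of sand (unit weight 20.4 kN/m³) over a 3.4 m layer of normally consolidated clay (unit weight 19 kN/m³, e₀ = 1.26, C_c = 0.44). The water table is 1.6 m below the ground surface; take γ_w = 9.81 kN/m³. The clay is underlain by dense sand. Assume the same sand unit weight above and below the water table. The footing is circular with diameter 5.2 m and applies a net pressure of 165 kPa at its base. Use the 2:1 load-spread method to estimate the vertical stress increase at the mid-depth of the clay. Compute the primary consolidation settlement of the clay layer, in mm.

S_c ≈ 161 mm

Mid-depth of clay below the ground surface: z = 2.9 + 3.4/2 = 4.6 m.
Total vertical stress at mid-clay: σ_v = 20.4×2.9 + 19×1.7 = 91.46 kPa.
Pore pressure: u = 9.81×(4.6 − 1.6) = 29.43 kPa.
Initial effective stress: σ'_0 = σ_v − u = 91.46 − 29.43 = 62.03 kPa.
Stress increase at mid-clay by the 2:1 spreading method:
Δσ ≈ qD²/(D+z)² = 165×5.2²/(5.2+4.6)² = 46.456 kPa
Final effective stress: σ'_f = σ'_0 + Δσ = 62.03 + 46.456 = 108.49 kPa.
Normally consolidated clay, so the full stress increment lies on the virgin compression line:
S_c = C_c·H/(1+e₀)·log₁₀(σ'_f/σ'_0) = 0.44×3.4/(1+1.26)×log₁₀(108.49/62.03)
    = 0.66195 × 0.24279 = 0.1607 m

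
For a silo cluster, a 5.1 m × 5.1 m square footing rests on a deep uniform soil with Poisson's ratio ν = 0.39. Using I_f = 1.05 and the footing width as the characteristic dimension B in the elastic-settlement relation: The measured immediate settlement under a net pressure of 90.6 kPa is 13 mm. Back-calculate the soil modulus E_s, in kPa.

E_s ≈ 31600 kPa

S_e = q·B·(1−ν²)/E_s · I_f  ⇒  E_s = q·B·(1−ν²)·I_f / S_e.
E_s = 90.6 × 5.1 × 0.8479 × 1.05 / 0.013 = 31640 kPa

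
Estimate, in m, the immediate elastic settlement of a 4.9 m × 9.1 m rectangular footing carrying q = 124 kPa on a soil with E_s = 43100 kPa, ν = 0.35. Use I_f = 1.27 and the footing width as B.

Immediate (elastic) settlement: S_e = q·B·(1−ν²)/E_s · I_f.
S_e = 124 × 4.9 × (1 − 0.35²) / 43100 × 1.27
    = 124 × 4.9 × 0.8775 / 43100 × 1.27
    = 0.01571 m

S_e ≈ 0.0157 m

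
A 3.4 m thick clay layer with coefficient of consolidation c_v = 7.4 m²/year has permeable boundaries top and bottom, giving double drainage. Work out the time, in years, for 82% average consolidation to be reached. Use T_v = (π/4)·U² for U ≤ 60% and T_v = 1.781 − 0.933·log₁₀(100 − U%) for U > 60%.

Drainage path length: H_d = H/2 = 1.7 m (double drainage).
U > 60%: T_v = 1.781 − 0.933·log₁₀(100 − 82) = 0.60983.
t = T_v·H_d²/c_v = 0.60983×1.7²/7.4 = 0.2382 years.

t ≈ 0.238 years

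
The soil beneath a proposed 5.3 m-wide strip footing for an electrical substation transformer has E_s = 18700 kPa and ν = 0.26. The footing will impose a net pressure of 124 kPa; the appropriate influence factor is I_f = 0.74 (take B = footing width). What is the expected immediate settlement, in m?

S_e ≈ 0.0242 m

Immediate (elastic) settlement: S_e = q·B·(1−ν²)/E_s · I_f.
S_e = 124 × 5.3 × (1 − 0.26²) / 18700 × 0.74
    = 124 × 5.3 × 0.9324 / 18700 × 0.74
    = 0.02425 m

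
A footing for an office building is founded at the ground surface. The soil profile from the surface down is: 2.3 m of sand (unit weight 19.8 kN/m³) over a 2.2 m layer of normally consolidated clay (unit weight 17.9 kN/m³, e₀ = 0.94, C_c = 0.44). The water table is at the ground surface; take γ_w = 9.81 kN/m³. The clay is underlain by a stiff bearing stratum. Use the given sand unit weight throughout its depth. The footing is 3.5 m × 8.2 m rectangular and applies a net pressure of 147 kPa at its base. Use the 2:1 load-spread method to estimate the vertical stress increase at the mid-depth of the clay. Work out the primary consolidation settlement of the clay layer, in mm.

Mid-depth of clay below the ground surface: z = 2.3 + 2.2/2 = 3.4 m.
Total vertical stress at mid-clay: σ_v = 19.8×2.3 + 17.9×1.1 = 65.23 kPa.
Pore pressure: u = 9.81×(3.4 − 0) = 33.354 kPa.
Initial effective stress: σ'_0 = σ_v − u = 65.23 − 33.354 = 31.876 kPa.
Stress increase at mid-clay by the 2:1 spreading method:
Δσ = qBL/((B+z)(L+z)) = 147×3.5×8.2/((3.5+3.4)(8.2+3.4)) = 52.71 kPa
Final effective stress: σ'_f = σ'_0 + Δσ = 31.876 + 52.71 = 84.586 kPa.
Normally consolidated clay, so the full stress increment lies on the virgin compression line:
S_c = C_c·H/(1+e₀)·log₁₀(σ'_f/σ'_0) = 0.44×2.2/(1+0.94)×log₁₀(84.586/31.876)
    = 0.49897 × 0.42383 = 0.2115 m

S_c ≈ 211 mm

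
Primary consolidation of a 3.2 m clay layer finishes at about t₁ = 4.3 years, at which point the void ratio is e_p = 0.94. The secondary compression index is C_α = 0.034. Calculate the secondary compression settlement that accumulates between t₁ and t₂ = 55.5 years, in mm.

Secondary compression: S_s = C_α·H/(1+e_p)·log₁₀(t₂/t₁)
S_s = 0.034×3.2/(1+0.94)×log₁₀(55.5/4.3)
    = 0.05608 × 1.111 = 0.0623 m

S_s ≈ 62.3 mm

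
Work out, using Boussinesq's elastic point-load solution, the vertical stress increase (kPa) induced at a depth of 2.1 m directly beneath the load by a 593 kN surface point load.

Boussinesq vertical stress below a point load on an elastic half-space:
Δσ_z = 3P/(2πz²) · [1 + (r/z)²]^(−5/2)
r/z = 0/2.1 = 0; [1+(r/z)²]^(−5/2) = 1.
Δσ_z = 3×593/(2π×2.1²) × 1 = 64.203 × 1 = 64.2 kPa

Δσ_z ≈ 64.2 kPa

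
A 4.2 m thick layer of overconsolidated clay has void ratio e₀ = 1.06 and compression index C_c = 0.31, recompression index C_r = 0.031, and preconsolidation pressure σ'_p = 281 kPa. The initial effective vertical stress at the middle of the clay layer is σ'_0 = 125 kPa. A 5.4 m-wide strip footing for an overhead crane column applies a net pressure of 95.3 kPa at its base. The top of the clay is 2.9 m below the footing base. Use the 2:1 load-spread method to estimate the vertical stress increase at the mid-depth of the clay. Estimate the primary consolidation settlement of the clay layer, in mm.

Mid-depth of clay below the footing base: z = 2.9 + 4.2/2 = 5 m.
Stress increase at mid-clay by the 2:1 spreading method:
Δσ = qB/(B+z) = 95.3×5.4/(5.4+5) = 49.483 kPa
Final effective stress: σ'_f = 125 + 49.483 = 174.48 kPa.
σ'_f = 174.48 ≤ σ'_p = 281 kPa, so the clay remains overconsolidated and only the recompression index applies:
S_c = C_r·H/(1+e₀)·log₁₀(σ'_f/σ'_0) = 0.031×4.2/2.06×log₁₀(174.48/125)
    = 0.063203 × 0.14484 = 0.009154 m

S_c ≈ 9.15 mm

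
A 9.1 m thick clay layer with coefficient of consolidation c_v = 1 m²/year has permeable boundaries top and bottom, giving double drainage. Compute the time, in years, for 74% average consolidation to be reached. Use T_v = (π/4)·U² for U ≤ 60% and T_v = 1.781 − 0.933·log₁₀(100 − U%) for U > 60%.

t ≈ 9.54 years

Drainage path length: H_d = H/2 = 4.55 m (double drainage).
U > 60%: T_v = 1.781 − 0.933·log₁₀(100 − 74) = 0.46083.
t = T_v·H_d²/c_v = 0.46083×4.55²/1 = 9.54 years.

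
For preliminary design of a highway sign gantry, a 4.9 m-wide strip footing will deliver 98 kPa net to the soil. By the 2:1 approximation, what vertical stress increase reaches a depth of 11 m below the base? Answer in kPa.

By the 2:1 method the load spreads at 1 horizontal : 2 vertical, so at depth z the loaded area has grown by z in each plan dimension:
Δσ = qB/(B+z) = 98×4.9/(4.9+11) = 30.201 kPa

Δσ_z ≈ 30.2 kPa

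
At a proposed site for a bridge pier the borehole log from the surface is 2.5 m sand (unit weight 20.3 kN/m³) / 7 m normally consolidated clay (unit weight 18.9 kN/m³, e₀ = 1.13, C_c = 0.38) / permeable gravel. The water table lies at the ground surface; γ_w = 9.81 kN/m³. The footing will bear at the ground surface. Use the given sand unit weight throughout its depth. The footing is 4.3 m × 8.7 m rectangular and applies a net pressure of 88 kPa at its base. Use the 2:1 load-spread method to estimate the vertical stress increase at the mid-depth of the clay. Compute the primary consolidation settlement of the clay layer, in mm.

Mid-depth of clay below the ground surface: z = 2.5 + 7/2 = 6 m.
Total vertical stress at mid-clay: σ_v = 20.3×2.5 + 18.9×3.5 = 116.9 kPa.
Pore pressure: u = 9.81×(6 − 0) = 58.86 kPa.
Initial effective stress: σ'_0 = σ_v − u = 116.9 − 58.86 = 58.04 kPa.
Stress increase at mid-clay by the 2:1 spreading method:
Δσ = qBL/((B+z)(L+z)) = 88×4.3×8.7/((4.3+6)(8.7+6)) = 21.743 kPa
Final effective stress: σ'_f = σ'_0 + Δσ = 58.04 + 21.743 = 79.783 kPa.
Normally consolidated clay, so the full stress increment lies on the virgin compression line:
S_c = C_c·H/(1+e₀)·log₁₀(σ'_f/σ'_0) = 0.38×7/(1+1.13)×log₁₀(79.783/58.04)
    = 1.2488 × 0.13818 = 0.1726 m

S_c ≈ 173 mm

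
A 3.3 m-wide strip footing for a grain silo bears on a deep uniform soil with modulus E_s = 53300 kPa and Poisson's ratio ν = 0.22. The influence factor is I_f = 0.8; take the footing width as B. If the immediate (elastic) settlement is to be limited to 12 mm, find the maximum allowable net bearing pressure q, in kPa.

q ≈ 255 kPa

S_e = q·B·(1−ν²)/E_s · I_f  ⇒  q = S_e·E_s / (B·(1−ν²)·I_f).
q = 0.012 × 53300 / (3.3 × 0.9516 × 0.8) = 254.6 kPa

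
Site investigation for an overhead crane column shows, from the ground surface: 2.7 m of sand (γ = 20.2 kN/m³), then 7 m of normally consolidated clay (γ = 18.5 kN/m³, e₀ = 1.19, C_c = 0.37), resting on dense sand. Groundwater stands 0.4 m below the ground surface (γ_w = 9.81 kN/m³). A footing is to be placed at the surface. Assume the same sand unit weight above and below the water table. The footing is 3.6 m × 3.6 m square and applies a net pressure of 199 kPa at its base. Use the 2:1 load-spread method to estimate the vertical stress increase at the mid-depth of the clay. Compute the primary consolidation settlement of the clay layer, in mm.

S_c ≈ 184 mm

Mid-depth of clay below the ground surface: z = 2.7 + 7/2 = 6.2 m.
Total vertical stress at mid-clay: σ_v = 20.2×2.7 + 18.5×3.5 = 119.29 kPa.
Pore pressure: u = 9.81×(6.2 − 0.4) = 56.898 kPa.
Initial effective stress: σ'_0 = σ_v − u = 119.29 − 56.898 = 62.392 kPa.
Stress increase at mid-clay by the 2:1 spreading method:
Δσ = qBL/((B+z)(L+z)) = 199×3.6×3.6/((3.6+6.2)(3.6+6.2)) = 26.854 kPa
Final effective stress: σ'_f = σ'_0 + Δσ = 62.392 + 26.854 = 89.246 kPa.
Normally consolidated clay, so the full stress increment lies on the virgin compression line:
S_c = C_c·H/(1+e₀)·log₁₀(σ'_f/σ'_0) = 0.37×7/(1+1.19)×log₁₀(89.246/62.392)
    = 1.1826 × 0.15546 = 0.1838 m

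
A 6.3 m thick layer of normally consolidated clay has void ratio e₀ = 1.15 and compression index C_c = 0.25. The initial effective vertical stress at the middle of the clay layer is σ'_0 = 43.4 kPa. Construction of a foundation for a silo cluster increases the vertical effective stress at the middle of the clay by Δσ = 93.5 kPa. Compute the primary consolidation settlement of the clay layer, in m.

S_c ≈ 0.365 m

Final effective stress: σ'_f = σ'_0 + Δσ = 43.4 + 93.5 = 136.9 kPa.
Normally consolidated clay, so the full stress increment lies on the virgin compression line:
S_c = C_c·H/(1+e₀)·log₁₀(σ'_f/σ'_0) = 0.25×6.3/(1+1.15)×log₁₀(136.9/43.4)
    = 0.73256 × 0.49891 = 0.3655 m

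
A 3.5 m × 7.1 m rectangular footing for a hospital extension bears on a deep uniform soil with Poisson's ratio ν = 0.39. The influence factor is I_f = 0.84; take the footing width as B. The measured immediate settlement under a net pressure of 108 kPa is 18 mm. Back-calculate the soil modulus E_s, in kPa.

S_e = q·B·(1−ν²)/E_s · I_f  ⇒  E_s = q·B·(1−ν²)·I_f / S_e.
E_s = 108 × 3.5 × 0.8479 × 0.84 / 0.018 = 14960 kPa

E_s ≈ 15000 kPa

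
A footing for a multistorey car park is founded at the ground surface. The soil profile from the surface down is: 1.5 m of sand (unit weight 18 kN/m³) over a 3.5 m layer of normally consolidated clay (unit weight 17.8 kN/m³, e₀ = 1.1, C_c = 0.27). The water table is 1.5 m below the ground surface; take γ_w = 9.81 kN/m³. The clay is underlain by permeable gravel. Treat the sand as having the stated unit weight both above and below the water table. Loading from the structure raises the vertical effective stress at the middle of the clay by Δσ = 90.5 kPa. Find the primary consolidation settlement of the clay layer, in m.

Mid-depth of clay below the ground surface: z = 1.5 + 3.5/2 = 3.25 m.
Total vertical stress at mid-clay: σ_v = 18×1.5 + 17.8×1.75 = 58.15 kPa.
Pore pressure: u = 9.81×(3.25 − 1.5) = 17.168 kPa.
Initial effective stress: σ'_0 = σ_v − u = 58.15 − 17.168 = 40.982 kPa.
Final effective stress: σ'_f = σ'_0 + Δσ = 40.982 + 90.5 = 131.48 kPa.
Normally consolidated clay, so the full stress increment lies on the virgin compression line:
S_c = C_c·H/(1+e₀)·log₁₀(σ'_f/σ'_0) = 0.27×3.5/(1+1.1)×log₁₀(131.48/40.982)
    = 0.45 × 0.50627 = 0.2278 m

S_c ≈ 0.228 m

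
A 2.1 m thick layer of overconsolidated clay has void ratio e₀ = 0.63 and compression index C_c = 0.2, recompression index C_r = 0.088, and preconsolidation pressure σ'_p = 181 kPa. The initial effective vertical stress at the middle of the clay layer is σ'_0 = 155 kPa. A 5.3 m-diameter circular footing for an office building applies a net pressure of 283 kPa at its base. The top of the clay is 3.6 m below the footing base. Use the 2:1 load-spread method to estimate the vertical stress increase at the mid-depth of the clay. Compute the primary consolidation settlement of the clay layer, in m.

S_c ≈ 0.037 m

Mid-depth of clay below the footing base: z = 3.6 + 2.1/2 = 4.65 m.
Stress increase at mid-clay by the 2:1 spreading method:
Δσ ≈ qD²/(D+z)² = 283×5.3²/(5.3+4.65)² = 80.296 kPa
Final effective stress: σ'_f = 155 + 80.296 = 235.3 kPa.
σ'_f = 235.3 > σ'_p = 181 kPa, so the stress path crosses the preconsolidation pressure — recompression up to σ'_p, then virgin compression beyond:
S_c = H/(1+e₀)·[C_r·log₁₀(σ'_p/σ'_0) + C_c·log₁₀(σ'_f/σ'_p)]
    = 2.1/1.63 × [0.088×log₁₀(181/155) + 0.2×log₁₀(235.3/181)]
    = 1.2883 × [0.0059265 + 0.022789] = 0.03699 m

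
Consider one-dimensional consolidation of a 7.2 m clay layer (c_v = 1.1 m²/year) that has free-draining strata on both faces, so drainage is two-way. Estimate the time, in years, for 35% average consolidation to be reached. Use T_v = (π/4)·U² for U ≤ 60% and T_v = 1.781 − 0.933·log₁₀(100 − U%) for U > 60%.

Drainage path length: H_d = H/2 = 3.6 m (double drainage).
U ≤ 60%: T_v = (π/4)·U² = (π/4)×0.35² = 0.096211.
t = T_v·H_d²/c_v = 0.096211×3.6²/1.1 = 1.134 years.

t ≈ 1.13 years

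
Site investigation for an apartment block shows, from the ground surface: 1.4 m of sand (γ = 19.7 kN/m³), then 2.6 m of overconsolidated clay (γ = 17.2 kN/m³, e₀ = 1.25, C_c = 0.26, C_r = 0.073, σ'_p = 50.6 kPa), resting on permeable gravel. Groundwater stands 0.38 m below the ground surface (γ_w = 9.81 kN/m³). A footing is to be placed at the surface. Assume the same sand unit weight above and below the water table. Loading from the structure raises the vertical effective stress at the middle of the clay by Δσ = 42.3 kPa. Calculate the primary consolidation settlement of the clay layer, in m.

S_c ≈ 0.0641 m

Mid-depth of clay below the ground surface: z = 1.4 + 2.6/2 = 2.7 m.
Total vertical stress at mid-clay: σ_v = 19.7×1.4 + 17.2×1.3 = 49.94 kPa.
Pore pressure: u = 9.81×(2.7 − 0.38) = 22.759 kPa.
Initial effective stress: σ'_0 = σ_v − u = 49.94 − 22.759 = 27.181 kPa.
Final effective stress: σ'_f = 27.181 + 42.3 = 69.481 kPa.
σ'_f = 69.481 > σ'_p = 50.6 kPa, so the stress path crosses the preconsolidation pressure — recompression up to σ'_p, then virgin compression beyond:
S_c = H/(1+e₀)·[C_r·log₁₀(σ'_p/σ'_0) + C_c·log₁₀(σ'_f/σ'_p)]
    = 2.6/2.25 × [0.073×log₁₀(50.6/27.181) + 0.26×log₁₀(69.481/50.6)]
    = 1.1556 × [0.019702 + 0.035806] = 0.06415 m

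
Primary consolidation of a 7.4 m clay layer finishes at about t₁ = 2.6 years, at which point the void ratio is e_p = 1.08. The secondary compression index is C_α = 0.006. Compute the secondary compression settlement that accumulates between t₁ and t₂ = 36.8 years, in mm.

S_s ≈ 24.6 mm

Secondary compression: S_s = C_α·H/(1+e_p)·log₁₀(t₂/t₁)
S_s = 0.006×7.4/(1+1.08)×log₁₀(36.8/2.6)
    = 0.02135 × 1.151 = 0.02457 m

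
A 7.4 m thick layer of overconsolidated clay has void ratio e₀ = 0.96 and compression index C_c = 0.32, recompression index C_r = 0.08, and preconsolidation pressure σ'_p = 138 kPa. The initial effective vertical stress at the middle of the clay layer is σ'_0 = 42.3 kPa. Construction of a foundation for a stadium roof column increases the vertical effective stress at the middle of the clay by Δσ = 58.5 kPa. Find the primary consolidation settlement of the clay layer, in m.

S_c ≈ 0.114 m

Final effective stress: σ'_f = 42.3 + 58.5 = 100.8 kPa.
σ'_f = 100.8 ≤ σ'_p = 138 kPa, so the clay remains overconsolidated and only the recompression index applies:
S_c = C_r·H/(1+e₀)·log₁₀(σ'_f/σ'_0) = 0.08×7.4/1.96×log₁₀(100.8/42.3)
    = 0.30204 × 0.37712 = 0.1139 m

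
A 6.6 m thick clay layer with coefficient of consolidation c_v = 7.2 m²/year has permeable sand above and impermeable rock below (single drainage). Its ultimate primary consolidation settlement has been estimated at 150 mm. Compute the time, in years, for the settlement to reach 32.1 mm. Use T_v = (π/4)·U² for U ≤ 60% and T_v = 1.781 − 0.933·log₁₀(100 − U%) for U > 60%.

Drainage path length: H_d = H = 6.6 m (single drainage).
U = S(t)/S_ult = 32.1/150 = 0.214.
U ≤ 60%: T_v = (π/4)·U² = (π/4)×0.214² = 0.035968.
t = T_v·H_d²/c_v = 0.035968×6.6²/7.2 = 0.2176 years.

t ≈ 0.218 years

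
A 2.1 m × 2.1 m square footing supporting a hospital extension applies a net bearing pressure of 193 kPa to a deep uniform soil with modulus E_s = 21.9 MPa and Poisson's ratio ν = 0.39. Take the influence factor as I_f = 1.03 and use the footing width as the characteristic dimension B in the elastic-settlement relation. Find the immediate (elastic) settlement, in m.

Immediate (elastic) settlement: S_e = q·B·(1−ν²)/E_s · I_f.
E_s = 21.9 MPa = 21900 kPa.
S_e = 193 × 2.1 × (1 − 0.39²) / 21900 × 1.03
    = 193 × 2.1 × 0.8479 / 21900 × 1.03
    = 0.01616 m

S_e ≈ 0.0162 m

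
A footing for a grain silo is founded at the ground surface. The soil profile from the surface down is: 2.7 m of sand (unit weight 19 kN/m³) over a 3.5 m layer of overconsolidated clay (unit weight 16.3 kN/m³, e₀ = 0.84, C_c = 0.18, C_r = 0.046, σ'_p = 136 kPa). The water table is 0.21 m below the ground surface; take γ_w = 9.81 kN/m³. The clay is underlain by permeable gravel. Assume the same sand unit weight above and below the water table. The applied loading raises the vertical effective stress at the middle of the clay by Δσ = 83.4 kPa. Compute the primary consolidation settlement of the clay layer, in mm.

Mid-depth of clay below the ground surface: z = 2.7 + 3.5/2 = 4.45 m.
Total vertical stress at mid-clay: σ_v = 19×2.7 + 16.3×1.75 = 79.825 kPa.
Pore pressure: u = 9.81×(4.45 − 0.21) = 41.594 kPa.
Initial effective stress: σ'_0 = σ_v − u = 79.825 − 41.594 = 38.231 kPa.
Final effective stress: σ'_f = 38.231 + 83.4 = 121.63 kPa.
σ'_f = 121.63 ≤ σ'_p = 136 kPa, so the clay remains overconsolidated and only the recompression index applies:
S_c = C_r·H/(1+e₀)·log₁₀(σ'_f/σ'_0) = 0.046×3.5/1.84×log₁₀(121.63/38.231)
    = 0.087501 × 0.50263 = 0.04398 m

S_c ≈ 44 mm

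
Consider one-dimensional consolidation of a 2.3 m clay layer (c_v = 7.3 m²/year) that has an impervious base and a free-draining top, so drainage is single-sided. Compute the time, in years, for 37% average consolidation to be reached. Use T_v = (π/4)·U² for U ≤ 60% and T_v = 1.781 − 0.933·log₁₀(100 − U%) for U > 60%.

t ≈ 0.0779 years

Drainage path length: H_d = H = 2.3 m (single drainage).
U ≤ 60%: T_v = (π/4)·U² = (π/4)×0.37² = 0.10752.
t = T_v·H_d²/c_v = 0.10752×2.3²/7.3 = 0.07792 years.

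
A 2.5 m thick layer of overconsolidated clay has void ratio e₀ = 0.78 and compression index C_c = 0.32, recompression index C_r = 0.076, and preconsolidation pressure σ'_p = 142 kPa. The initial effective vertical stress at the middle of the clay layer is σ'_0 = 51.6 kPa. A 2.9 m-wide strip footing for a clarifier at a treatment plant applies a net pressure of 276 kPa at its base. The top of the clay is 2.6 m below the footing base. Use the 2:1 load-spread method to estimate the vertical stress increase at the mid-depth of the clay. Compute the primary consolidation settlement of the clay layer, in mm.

Mid-depth of clay below the footing base: z = 2.6 + 2.5/2 = 3.85 m.
Stress increase at mid-clay by the 2:1 spreading method:
Δσ = qB/(B+z) = 276×2.9/(2.9+3.85) = 118.58 kPa
Final effective stress: σ'_f = 51.6 + 118.58 = 170.18 kPa.
σ'_f = 170.18 > σ'_p = 142 kPa, so the stress path crosses the preconsolidation pressure — recompression up to σ'_p, then virgin compression beyond:
S_c = H/(1+e₀)·[C_r·log₁₀(σ'_p/σ'_0) + C_c·log₁₀(σ'_f/σ'_p)]
    = 2.5/1.78 × [0.076×log₁₀(142/51.6) + 0.32×log₁₀(170.18/142)]
    = 1.4045 × [0.033413 + 0.025158] = 0.08226 m

S_c ≈ 82.3 mm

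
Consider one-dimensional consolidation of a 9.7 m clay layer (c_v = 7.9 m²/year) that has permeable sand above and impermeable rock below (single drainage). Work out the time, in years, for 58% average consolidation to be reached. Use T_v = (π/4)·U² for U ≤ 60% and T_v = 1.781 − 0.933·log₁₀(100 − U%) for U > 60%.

t ≈ 3.15 years

Drainage path length: H_d = H = 9.7 m (single drainage).
U ≤ 60%: T_v = (π/4)·U² = (π/4)×0.58² = 0.26421.
t = T_v·H_d²/c_v = 0.26421×9.7²/7.9 = 3.147 years.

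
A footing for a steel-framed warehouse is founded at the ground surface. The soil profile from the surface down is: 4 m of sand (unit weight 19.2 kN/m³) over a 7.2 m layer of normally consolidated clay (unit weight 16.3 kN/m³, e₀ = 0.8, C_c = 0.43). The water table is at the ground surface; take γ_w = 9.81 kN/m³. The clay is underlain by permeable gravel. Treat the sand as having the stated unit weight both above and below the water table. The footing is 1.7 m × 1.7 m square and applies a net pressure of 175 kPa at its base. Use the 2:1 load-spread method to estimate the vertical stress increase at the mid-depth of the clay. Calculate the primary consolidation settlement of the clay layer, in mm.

Mid-depth of clay below the ground surface: z = 4 + 7.2/2 = 7.6 m.
Total vertical stress at mid-clay: σ_v = 19.2×4 + 16.3×3.6 = 135.48 kPa.
Pore pressure: u = 9.81×(7.6 − 0) = 74.556 kPa.
Initial effective stress: σ'_0 = σ_v − u = 135.48 − 74.556 = 60.924 kPa.
Stress increase at mid-clay by the 2:1 spreading method:
Δσ = qBL/((B+z)(L+z)) = 175×1.7×1.7/((1.7+7.6)(1.7+7.6)) = 5.8475 kPa
Final effective stress: σ'_f = σ'_0 + Δσ = 60.924 + 5.8475 = 66.772 kPa.
Normally consolidated clay, so the full stress increment lies on the virgin compression line:
S_c = C_c·H/(1+e₀)·log₁₀(σ'_f/σ'_0) = 0.43×7.2/(1+0.8)×log₁₀(66.772/60.924)
    = 1.72 × 0.039806 = 0.06847 m

S_c ≈ 68.5 mm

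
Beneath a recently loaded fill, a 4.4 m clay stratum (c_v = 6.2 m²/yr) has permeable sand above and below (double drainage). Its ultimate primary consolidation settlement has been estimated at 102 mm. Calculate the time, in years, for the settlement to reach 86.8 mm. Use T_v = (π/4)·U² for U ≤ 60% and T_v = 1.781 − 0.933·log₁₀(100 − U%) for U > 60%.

t ≈ 0.536 years

Drainage path length: H_d = H/2 = 2.2 m (double drainage).
U = S(t)/S_ult = 86.8/102 = 0.851.
U > 60%: T_v = 1.781 − 0.933·log₁₀(100 − 85.098) = 0.68636.
t = T_v·H_d²/c_v = 0.68636×2.2²/6.2 = 0.5358 years.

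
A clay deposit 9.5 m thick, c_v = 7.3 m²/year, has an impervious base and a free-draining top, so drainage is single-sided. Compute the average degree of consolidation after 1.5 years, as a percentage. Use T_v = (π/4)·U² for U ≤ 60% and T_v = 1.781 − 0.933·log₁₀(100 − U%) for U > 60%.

U ≈ 39.3 %

Drainage path length: H_d = H = 9.5 m (single drainage).
T_v = c_v·t/H_d² = 7.3×1.5/9.5² = 0.12133.
T_v = 0.12133 corresponds to the U ≤ 60% branch:
U = √(4T_v/π) = 0.393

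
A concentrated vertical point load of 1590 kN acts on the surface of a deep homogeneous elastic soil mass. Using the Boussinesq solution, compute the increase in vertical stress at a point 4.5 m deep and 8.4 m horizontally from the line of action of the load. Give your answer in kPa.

Δσ_z ≈ 0.88 kPa

Boussinesq vertical stress below a point load on an elastic half-space:
Δσ_z = 3P/(2πz²) · [1 + (r/z)²]^(−5/2)
r/z = 8.4/4.5 = 1.8667; [1+(r/z)²]^(−5/2) = 0.023482.
Δσ_z = 3×1590/(2π×4.5²) × 0.023482 = 37.49 × 0.023482 = 0.8803 kPa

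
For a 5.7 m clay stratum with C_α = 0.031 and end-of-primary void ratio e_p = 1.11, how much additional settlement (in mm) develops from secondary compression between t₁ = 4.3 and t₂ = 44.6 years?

S_s ≈ 85.1 mm

Secondary compression: S_s = C_α·H/(1+e_p)·log₁₀(t₂/t₁)
S_s = 0.031×5.7/(1+1.11)×log₁₀(44.6/4.3)
    = 0.08374 × 1.016 = 0.08507 m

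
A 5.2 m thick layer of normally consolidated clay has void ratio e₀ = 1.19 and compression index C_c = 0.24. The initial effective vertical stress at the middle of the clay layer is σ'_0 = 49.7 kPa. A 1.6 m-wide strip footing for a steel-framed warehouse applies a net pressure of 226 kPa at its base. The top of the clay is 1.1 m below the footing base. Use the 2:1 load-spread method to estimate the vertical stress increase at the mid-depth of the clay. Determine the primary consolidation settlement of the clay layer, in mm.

S_c ≈ 214 mm

Mid-depth of clay below the footing base: z = 1.1 + 5.2/2 = 3.7 m.
Stress increase at mid-clay by the 2:1 spreading method:
Δσ = qB/(B+z) = 226×1.6/(1.6+3.7) = 68.226 kPa
Final effective stress: σ'_f = σ'_0 + Δσ = 49.7 + 68.226 = 117.93 kPa.
Normally consolidated clay, so the full stress increment lies on the virgin compression line:
S_c = C_c·H/(1+e₀)·log₁₀(σ'_f/σ'_0) = 0.24×5.2/(1+1.19)×log₁₀(117.93/49.7)
    = 0.56986 × 0.37527 = 0.2139 m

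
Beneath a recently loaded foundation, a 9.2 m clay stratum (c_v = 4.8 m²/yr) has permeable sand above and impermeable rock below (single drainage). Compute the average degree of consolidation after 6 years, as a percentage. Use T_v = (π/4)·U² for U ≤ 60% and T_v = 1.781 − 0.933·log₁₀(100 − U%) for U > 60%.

Drainage path length: H_d = H = 9.2 m (single drainage).
T_v = c_v·t/H_d² = 4.8×6/9.2² = 0.34026.
T_v = 0.34026 corresponds to the U > 60% branch:
U = 1 − 10^((1.781 − T_v)/0.933)/100 = 0.6499

U ≈ 65 %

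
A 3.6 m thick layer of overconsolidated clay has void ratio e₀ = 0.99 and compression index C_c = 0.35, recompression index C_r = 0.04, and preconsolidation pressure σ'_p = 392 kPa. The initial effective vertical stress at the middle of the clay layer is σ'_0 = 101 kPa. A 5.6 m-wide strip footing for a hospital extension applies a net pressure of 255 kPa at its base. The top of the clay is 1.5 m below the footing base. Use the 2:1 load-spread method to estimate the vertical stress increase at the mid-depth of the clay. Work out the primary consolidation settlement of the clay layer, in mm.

S_c ≈ 29.9 mm

Mid-depth of clay below the footing base: z = 1.5 + 3.6/2 = 3.3 m.
Stress increase at mid-clay by the 2:1 spreading method:
Δσ = qB/(B+z) = 255×5.6/(5.6+3.3) = 160.45 kPa
Final effective stress: σ'_f = 101 + 160.45 = 261.45 kPa.
σ'_f = 261.45 ≤ σ'_p = 392 kPa, so the clay remains overconsolidated and only the recompression index applies:
S_c = C_r·H/(1+e₀)·log₁₀(σ'_f/σ'_0) = 0.04×3.6/1.99×log₁₀(261.45/101)
    = 0.07236 × 0.41307 = 0.02989 m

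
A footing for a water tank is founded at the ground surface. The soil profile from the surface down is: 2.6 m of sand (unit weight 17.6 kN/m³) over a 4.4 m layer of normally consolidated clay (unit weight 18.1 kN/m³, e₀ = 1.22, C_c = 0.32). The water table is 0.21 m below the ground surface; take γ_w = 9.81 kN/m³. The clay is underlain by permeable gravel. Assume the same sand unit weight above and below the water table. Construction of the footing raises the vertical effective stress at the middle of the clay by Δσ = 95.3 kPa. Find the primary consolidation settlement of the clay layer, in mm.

Mid-depth of clay below the ground surface: z = 2.6 + 4.4/2 = 4.8 m.
Total vertical stress at mid-clay: σ_v = 17.6×2.6 + 18.1×2.2 = 85.58 kPa.
Pore pressure: u = 9.81×(4.8 − 0.21) = 45.028 kPa.
Initial effective stress: σ'_0 = σ_v − u = 85.58 − 45.028 = 40.552 kPa.
Final effective stress: σ'_f = σ'_0 + Δσ = 40.552 + 95.3 = 135.85 kPa.
Normally consolidated clay, so the full stress increment lies on the virgin compression line:
S_c = C_c·H/(1+e₀)·log₁₀(σ'_f/σ'_0) = 0.32×4.4/(1+1.22)×log₁₀(135.85/40.552)
    = 0.63423 × 0.52505 = 0.333 m

S_c ≈ 333 mm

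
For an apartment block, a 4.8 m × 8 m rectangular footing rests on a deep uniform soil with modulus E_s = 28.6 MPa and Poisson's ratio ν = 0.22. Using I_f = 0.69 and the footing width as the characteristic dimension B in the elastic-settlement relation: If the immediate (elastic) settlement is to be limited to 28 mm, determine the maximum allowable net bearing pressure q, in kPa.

q ≈ 254 kPa

E_s = 28.6 MPa = 28600 kPa.
S_e = q·B·(1−ν²)/E_s · I_f  ⇒  q = S_e·E_s / (B·(1−ν²)·I_f).
q = 0.028 × 28600 / (4.8 × 0.9516 × 0.69) = 254.1 kPa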